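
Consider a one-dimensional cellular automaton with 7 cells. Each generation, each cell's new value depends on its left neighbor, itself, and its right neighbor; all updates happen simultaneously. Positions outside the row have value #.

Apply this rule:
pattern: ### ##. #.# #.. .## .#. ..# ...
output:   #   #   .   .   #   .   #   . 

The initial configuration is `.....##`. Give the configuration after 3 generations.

..#####

generation 1: ....###
generation 2: ...####
generation 3: ..#####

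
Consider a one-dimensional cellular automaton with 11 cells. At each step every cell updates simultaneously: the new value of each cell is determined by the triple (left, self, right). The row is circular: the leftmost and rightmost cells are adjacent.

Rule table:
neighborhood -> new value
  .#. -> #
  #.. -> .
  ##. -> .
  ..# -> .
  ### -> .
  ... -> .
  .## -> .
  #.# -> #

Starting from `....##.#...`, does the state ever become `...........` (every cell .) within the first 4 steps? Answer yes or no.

yes

step 1: ......##...
step 2: ...........
all cells are . at step 2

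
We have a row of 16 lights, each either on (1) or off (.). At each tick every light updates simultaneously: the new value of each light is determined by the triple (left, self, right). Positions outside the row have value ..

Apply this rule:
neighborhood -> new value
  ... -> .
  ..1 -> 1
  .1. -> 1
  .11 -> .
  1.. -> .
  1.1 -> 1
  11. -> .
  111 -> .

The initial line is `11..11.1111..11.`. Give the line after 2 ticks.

tick 1: ...1..1.....1...
tick 2: ..11.11....11...

..11.11....11...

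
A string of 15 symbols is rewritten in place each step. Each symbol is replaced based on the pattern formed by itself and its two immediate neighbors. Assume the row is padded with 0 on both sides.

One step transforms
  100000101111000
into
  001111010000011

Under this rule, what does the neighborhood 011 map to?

At position 8 the neighborhood is 011; the next row has 0 there.

0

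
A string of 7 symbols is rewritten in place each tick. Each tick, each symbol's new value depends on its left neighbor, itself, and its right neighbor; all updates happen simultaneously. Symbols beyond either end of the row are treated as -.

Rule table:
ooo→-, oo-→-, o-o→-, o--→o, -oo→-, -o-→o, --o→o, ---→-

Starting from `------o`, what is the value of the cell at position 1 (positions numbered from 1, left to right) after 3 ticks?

-----oo
----o--
---ooo-
position 1 holds -

-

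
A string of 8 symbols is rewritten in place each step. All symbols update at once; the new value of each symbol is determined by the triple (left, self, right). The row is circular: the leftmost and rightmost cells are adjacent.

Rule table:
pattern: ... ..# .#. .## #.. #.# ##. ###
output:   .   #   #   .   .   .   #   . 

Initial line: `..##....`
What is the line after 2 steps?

step 1: .#.#....
step 2: ##.#....

##.#....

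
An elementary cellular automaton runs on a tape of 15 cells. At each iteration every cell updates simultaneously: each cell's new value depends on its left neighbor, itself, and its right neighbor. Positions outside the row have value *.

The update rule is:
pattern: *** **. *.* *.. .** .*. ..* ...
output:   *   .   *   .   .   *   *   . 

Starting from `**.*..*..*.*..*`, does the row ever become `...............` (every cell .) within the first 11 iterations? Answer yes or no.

iteration 1: *.**.**.****.*.
iteration 2: .*..*..*.**.***
iteration 3: **.**.***..*.**
iteration 4: *.*..*.*..***.*
iteration 5: .**.****.*.*.*.
iteration 6: *..*.**.*******
iteration 7: ..***..*.******
iteration 8: .*.*..***.*****
iteration 9: ****.*.*.*.****
iteration 10: ***.*******.***
iteration 11: **.*.*****.*.**
iteration 11 is **.*.*****.*.**, still not uniform .

no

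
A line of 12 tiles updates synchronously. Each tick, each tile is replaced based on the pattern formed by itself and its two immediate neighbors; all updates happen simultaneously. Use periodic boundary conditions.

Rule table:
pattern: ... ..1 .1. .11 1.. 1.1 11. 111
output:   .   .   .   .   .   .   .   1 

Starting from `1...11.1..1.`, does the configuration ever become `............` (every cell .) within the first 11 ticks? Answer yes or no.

yes

............
all cells are . at tick 1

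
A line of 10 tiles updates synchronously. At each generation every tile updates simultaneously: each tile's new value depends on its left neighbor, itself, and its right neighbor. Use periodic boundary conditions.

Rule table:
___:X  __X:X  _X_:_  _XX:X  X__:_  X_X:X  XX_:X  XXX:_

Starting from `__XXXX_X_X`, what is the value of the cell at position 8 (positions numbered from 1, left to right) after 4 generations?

_XX__XX_X_
XXX_XXXX__
X_XXX__X_X
XXX_X_X_XX
position 8 holds _

_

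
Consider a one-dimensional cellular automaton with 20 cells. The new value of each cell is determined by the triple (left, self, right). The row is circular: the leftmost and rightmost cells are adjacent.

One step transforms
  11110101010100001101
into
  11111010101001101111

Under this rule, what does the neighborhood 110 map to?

1

At position 3 the neighborhood is 110; the next row has 1 there.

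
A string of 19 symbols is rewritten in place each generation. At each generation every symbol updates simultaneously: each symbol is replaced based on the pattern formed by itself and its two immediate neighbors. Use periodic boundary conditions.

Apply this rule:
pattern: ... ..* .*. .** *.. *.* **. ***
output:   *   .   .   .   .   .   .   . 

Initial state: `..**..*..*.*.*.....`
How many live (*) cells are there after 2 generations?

12

*..............****
..************.....
count of *: 12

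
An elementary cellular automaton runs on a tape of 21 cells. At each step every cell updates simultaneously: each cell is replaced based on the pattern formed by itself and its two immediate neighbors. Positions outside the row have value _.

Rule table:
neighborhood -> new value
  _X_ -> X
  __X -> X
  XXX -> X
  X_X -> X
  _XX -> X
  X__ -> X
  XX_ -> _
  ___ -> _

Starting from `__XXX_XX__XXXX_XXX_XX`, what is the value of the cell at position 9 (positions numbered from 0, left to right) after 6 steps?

_XXX_XX_XXXXX_XXX_XX_
XXX_XX_XXXXX_XXX_XX_X
XX_XX_XXXXX_XXX_XX_XX
X_XX_XXXXX_XXX_XX_XX_
XXX_XXXXX_XXX_XX_XX_X
XX_XXXXX_XXX_XX_XX_XX
position 9 holds X

X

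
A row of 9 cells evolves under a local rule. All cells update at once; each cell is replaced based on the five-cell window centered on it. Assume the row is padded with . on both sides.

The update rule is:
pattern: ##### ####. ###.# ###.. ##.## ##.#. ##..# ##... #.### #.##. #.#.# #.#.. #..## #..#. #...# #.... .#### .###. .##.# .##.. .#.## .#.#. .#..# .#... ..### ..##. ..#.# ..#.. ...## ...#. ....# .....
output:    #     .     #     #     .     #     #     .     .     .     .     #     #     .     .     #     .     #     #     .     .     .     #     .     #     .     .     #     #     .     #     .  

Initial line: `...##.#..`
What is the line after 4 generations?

###..##.#

.##.###.#
#.#..####
..####..#
###..##.#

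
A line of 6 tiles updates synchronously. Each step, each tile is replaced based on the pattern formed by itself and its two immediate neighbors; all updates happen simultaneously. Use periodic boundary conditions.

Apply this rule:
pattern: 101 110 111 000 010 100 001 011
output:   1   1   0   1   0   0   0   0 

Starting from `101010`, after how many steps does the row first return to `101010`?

010101
101010

2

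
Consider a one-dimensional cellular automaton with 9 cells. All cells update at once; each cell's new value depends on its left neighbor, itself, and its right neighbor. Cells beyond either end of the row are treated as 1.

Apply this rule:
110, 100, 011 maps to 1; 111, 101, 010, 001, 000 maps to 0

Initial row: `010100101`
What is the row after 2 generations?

000010001
100001001

100001001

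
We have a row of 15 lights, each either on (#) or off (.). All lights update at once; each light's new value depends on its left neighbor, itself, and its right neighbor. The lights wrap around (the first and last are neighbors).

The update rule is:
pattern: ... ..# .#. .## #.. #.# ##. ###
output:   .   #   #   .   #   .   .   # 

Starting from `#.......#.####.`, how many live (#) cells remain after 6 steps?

##.....##..##..
..#...#..##..##
####.####..##..
.##...##.##..##
...#.#.....##..
..##.##...#..#.
count of #: 6

6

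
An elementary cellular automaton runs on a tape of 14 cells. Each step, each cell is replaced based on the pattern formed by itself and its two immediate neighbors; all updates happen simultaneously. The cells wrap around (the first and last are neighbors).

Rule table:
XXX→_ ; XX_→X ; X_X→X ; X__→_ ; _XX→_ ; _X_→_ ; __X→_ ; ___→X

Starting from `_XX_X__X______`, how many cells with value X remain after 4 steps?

3

__XX_____XXXXX
___X_XXX_____X
_X__X__X_XXX__
________X__X_X
count of X: 3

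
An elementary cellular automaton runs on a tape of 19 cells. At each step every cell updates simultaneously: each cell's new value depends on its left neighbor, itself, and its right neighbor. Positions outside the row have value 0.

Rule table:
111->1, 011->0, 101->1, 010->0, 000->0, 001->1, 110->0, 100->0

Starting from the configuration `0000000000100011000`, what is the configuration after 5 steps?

0000010001000000000

0000000001000100000
0000000010001000000
0000000100010000000
0000001000100000000
0000010001000000000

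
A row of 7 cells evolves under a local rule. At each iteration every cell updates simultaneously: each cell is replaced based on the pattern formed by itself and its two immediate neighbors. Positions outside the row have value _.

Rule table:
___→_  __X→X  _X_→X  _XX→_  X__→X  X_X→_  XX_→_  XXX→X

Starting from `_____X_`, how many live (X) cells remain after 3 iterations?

4

____XXX
___X_X_
__XX_XX
count of X: 4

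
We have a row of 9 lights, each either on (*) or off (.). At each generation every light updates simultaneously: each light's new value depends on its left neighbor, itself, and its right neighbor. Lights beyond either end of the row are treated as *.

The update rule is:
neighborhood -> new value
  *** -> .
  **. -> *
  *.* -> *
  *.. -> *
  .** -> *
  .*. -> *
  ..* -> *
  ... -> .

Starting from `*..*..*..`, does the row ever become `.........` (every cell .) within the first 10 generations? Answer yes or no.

yes

*********
.........
all cells are . at generation 2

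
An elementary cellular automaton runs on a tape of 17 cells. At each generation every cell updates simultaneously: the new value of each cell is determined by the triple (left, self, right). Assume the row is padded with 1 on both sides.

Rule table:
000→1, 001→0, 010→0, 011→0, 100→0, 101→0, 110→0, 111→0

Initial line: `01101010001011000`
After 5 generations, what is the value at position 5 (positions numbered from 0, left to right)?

0

00000000100000010
01111110001111000
00000000100000010  (repeats generation 1; period 2)
generation 5: 00000000100000010
position 5 holds 0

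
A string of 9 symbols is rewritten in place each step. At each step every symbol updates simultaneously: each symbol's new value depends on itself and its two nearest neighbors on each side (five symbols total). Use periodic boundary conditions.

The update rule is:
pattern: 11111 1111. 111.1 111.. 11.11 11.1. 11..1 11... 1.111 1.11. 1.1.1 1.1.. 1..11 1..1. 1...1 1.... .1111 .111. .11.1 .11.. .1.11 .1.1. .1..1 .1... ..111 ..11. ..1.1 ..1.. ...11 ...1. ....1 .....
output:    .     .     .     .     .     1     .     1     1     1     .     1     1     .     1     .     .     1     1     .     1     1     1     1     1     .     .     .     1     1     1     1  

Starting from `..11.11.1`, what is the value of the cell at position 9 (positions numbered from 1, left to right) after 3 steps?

step 1: 11.1.1111
step 2: ..1.11...
step 3: 11.11.1.1
position 9 holds 1

1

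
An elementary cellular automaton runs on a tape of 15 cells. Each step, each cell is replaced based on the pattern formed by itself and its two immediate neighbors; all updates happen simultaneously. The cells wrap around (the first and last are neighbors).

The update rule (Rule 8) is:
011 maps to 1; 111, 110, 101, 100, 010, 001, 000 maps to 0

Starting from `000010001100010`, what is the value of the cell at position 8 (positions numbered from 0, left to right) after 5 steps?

0

000000001000000
000000000000000
000000000000000  (fixed point — unchanged through step 5)
position 8 holds 0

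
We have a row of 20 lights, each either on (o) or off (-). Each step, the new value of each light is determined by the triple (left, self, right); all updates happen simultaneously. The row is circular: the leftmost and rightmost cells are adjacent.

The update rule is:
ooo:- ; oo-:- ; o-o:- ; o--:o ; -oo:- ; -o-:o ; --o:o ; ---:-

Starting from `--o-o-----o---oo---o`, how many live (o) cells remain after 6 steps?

ooo-oo---ooo-o--o-oo
------o-o----oooo---
-----oo-oo--o----o--
----o-----oooo--ooo-
---ooo---o----oo---o
o-o---o-ooo--o--o-oo
count of o: 10

10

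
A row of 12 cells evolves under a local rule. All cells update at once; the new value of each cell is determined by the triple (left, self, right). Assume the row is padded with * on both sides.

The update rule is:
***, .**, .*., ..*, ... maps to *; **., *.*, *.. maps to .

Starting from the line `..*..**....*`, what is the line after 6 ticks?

.*.*.*******

.**.**..****
.*..*..*****
.*.**.******
.*.*..******
.*.*.*******
.*.*.*******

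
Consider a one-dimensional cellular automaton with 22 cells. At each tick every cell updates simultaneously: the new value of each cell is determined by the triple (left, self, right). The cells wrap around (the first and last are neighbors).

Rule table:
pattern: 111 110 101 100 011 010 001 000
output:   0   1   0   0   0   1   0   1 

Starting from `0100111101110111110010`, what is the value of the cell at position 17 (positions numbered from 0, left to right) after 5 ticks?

1

0100000100010000010010
0101110101010111010010
0100010101010001010010
0101010101010101010010
0101010101010101010010
position 17 holds 1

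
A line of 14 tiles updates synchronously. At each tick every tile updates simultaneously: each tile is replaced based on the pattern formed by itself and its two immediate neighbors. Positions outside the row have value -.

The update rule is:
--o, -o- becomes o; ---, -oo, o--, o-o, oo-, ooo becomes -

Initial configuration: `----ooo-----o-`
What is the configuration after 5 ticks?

-------oo-----

tick 1: ---o-------oo-
tick 2: --oo------o---
tick 3: -o-------oo---
tick 4: oo------o-----
tick 5: -------oo-----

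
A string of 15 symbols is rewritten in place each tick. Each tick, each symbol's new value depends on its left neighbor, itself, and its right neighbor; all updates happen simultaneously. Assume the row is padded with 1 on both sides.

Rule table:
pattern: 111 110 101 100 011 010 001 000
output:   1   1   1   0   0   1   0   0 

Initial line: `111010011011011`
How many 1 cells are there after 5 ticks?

111110001101101
111110000110110
111110000011011
111110000001101
111110000000110
count of 1: 7

7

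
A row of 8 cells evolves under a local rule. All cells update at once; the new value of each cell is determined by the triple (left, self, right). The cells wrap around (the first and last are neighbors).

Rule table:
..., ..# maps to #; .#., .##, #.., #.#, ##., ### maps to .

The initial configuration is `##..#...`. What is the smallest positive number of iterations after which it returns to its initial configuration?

16

iteration 1: ...#..##
iteration 2: .##..#..
iteration 3: #...#..#
iteration 4: ..##..#.
iteration 5: ##...#..
iteration 6: ...##..#
iteration 7: .##...#.
iteration 8: #...##..
iteration 9: ..##...#
iteration 10: .#...##.
iteration 11: #..##...
iteration 12: ..#...##
iteration 13: .#..##..
iteration 14: #..#...#
iteration 15: ..#..##.
iteration 16: ##..#...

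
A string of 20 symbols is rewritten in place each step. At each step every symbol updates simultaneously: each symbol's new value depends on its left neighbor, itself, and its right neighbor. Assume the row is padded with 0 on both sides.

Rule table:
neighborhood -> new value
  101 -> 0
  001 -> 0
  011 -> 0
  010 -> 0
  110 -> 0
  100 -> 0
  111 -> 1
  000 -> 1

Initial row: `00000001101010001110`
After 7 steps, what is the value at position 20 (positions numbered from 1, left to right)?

0

step 1: 11111100000000100100
step 2: 01111001111110000001
step 3: 00110000111100111100
step 4: 10000110011000011001
step 5: 00110000000011000000
step 6: 10000111111000011111
step 7: 00110011110011001110
position 20 holds 0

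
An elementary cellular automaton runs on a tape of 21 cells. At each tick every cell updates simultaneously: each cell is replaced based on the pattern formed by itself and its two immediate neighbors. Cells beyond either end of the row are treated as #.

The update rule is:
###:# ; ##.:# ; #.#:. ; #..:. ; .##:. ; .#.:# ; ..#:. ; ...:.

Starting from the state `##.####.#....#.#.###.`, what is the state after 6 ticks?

##..###.#....#.#..##.
##...##.#....#.#...#.
##....#.#....#.#...#.
##....#.#....#.#...#.  (fixed point — unchanged through tick 6)

##....#.#....#.#...#.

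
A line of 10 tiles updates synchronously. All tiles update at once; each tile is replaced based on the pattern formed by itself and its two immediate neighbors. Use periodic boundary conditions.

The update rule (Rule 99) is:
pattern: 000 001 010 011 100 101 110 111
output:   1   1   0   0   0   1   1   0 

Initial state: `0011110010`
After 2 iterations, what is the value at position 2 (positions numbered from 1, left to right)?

1

1100010100
0101101001
position 2 holds 1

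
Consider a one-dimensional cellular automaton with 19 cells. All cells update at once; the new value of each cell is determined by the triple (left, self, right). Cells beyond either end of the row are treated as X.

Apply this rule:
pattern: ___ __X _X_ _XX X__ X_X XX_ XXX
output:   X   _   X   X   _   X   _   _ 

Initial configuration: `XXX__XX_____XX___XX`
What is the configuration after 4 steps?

step 1: _____X__XXX_X__X_X_
step 2: _XXX_X__X__XX__XXXX
step 3: XX__XX__X__X___X___
step 4: ____X___X__X_X_X_X_

____X___X__X_X_X_X_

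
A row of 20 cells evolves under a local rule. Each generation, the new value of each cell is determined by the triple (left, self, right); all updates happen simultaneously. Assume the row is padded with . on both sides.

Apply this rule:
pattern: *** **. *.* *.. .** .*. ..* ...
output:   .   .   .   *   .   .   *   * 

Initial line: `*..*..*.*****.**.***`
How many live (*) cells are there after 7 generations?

generation 1: .**.**..............
generation 2: *.....**************
generation 3: .*****..............
generation 4: *.....**************  (repeats generation 2; period 2)
generation 7: .*****..............
count of *: 5

5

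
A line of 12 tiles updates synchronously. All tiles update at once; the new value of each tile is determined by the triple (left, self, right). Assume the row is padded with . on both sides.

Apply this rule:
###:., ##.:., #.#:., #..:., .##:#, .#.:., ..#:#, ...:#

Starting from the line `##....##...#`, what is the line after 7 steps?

#..####..##.
..##....##..
###..####..#
#...##....#.
..###..###..
###...##...#
#...###..##.

#...###..##.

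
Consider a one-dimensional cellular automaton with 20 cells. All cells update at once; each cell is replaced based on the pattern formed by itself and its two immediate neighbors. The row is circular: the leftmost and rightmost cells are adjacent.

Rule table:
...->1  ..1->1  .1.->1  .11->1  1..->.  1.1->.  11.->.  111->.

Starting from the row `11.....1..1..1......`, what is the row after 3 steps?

step 1: 1..11111.11.11.11111
step 2: ..11.....1..1..1....
step 3: 111..11111.11.11.111

111..11111.11.11.111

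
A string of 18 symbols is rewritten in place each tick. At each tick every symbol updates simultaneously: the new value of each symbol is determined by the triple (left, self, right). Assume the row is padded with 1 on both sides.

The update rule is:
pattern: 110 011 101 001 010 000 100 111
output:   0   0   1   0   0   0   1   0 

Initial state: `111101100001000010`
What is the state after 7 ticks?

000010010000100001
100001001000010000
010000100100001000
101000010010000100
010100001001000010
101010000100100001
010101000010010000

010101000010010000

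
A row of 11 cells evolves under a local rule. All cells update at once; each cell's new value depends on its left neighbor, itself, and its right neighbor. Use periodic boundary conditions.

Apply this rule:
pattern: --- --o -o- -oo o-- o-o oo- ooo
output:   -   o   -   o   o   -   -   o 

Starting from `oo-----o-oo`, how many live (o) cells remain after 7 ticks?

6

o-o---o--oo
---o-o-oooo
o-o----ooo-
---o--ooo--
--o-oooo-o-
-o--ooo---o
--oooo-o-o-
count of o: 6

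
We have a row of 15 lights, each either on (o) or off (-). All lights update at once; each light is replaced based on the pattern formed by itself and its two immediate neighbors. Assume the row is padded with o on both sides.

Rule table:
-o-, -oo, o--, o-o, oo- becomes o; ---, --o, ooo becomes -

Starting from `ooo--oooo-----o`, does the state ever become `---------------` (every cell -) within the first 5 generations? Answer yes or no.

--oo-o--oo----o
o-ooooo-ooo---o
ooo---ooo-oo--o
--oo--o-ooooo-o
o-ooo-ooo---ooo
generation 5 is o-ooo-ooo---ooo, still not uniform -

no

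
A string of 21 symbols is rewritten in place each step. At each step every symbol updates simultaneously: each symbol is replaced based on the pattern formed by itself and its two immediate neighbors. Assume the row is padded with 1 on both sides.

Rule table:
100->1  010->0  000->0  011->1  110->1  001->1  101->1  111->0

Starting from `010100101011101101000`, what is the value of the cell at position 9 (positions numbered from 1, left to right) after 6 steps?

0

101011010110111110101
110111101111100011011
011100111000110111110
110111101101111100011
011100111111000110110
110111100001101111111
position 9 holds 0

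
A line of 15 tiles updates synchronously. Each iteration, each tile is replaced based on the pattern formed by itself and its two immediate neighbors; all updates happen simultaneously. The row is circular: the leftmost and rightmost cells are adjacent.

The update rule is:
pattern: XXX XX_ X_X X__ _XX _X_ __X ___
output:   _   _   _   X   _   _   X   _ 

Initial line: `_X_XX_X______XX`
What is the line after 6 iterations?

X___X___X__X___

_______X____X__
______X_X__X_X_
_____X___XX___X
X___X_X_X__X_X_
_X_X_____XX____
X___X___X__X___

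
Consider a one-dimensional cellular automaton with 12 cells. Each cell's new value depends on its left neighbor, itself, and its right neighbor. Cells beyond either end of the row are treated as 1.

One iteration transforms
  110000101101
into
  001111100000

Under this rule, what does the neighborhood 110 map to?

At position 1 the neighborhood is 110; the next row has 0 there.

0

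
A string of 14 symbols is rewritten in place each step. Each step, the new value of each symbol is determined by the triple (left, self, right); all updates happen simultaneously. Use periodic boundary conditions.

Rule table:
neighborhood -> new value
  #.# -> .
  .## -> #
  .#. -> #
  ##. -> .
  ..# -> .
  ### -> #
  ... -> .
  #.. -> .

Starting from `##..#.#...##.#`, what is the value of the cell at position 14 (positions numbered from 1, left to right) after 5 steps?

#...#.#...#..#
....#.#...#..#
....#.#...#..#  (fixed point — unchanged through step 5)
position 14 holds #

#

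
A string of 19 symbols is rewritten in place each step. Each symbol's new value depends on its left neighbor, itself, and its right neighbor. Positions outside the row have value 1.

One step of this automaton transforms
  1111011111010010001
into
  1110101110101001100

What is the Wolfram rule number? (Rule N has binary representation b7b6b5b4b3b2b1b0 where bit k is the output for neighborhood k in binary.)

position 0: 111 → 1  (bit 7 = 1)
position 3: 110 → 0  (bit 6 = 0)
position 4: 101 → 1  (bit 5 = 1)
position 12: 100 → 1  (bit 4 = 1)
position 5: 011 → 0  (bit 3 = 0)
position 11: 010 → 0  (bit 2 = 0)
position 13: 001 → 0  (bit 1 = 0)
position 16: 000 → 1  (bit 0 = 1)
bits b7..b0 = 10110001 = 177

177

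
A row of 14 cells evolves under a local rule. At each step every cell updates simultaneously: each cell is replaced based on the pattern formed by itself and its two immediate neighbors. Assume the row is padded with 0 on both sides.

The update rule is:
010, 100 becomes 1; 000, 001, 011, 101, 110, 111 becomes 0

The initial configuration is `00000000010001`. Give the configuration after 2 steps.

00000000011001
00000000000101

00000000000101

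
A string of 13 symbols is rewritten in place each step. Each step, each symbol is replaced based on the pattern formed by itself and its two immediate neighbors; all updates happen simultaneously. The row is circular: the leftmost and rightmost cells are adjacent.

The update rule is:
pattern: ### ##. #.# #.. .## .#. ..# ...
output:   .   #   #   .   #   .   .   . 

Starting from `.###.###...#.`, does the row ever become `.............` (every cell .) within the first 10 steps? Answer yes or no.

yes

step 1: .#.###.#.....
step 2: ..##.##......
step 3: ..#####......
step 4: ..#...#......
step 5: .............
all cells are . at step 5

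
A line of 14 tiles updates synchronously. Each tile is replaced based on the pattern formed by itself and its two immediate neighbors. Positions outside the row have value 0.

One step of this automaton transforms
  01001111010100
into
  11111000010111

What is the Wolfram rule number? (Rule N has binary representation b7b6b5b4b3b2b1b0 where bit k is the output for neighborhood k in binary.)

31

position 5: 111 → 0  (bit 7 = 0)
position 7: 110 → 0  (bit 6 = 0)
position 8: 101 → 0  (bit 5 = 0)
position 2: 100 → 1  (bit 4 = 1)
position 4: 011 → 1  (bit 3 = 1)
position 1: 010 → 1  (bit 2 = 1)
position 0: 001 → 1  (bit 1 = 1)
position 13: 000 → 1  (bit 0 = 1)
bits b7..b0 = 00011111 = 31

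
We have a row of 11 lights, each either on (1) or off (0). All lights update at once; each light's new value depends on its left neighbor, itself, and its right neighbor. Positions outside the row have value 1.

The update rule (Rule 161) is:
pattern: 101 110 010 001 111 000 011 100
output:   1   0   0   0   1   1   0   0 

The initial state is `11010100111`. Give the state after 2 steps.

01010011001

10101000011
01010011001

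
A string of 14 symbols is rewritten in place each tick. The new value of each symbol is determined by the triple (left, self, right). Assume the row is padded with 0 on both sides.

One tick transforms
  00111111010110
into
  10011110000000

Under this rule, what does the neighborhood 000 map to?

At position 0 the neighborhood is 000; the next row has 1 there.

1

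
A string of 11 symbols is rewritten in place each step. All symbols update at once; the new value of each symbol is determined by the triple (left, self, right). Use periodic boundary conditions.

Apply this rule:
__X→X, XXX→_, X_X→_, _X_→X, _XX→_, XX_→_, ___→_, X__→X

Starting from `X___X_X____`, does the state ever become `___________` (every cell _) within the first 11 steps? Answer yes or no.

step 1: XX_XX_XX__X
step 2: ________XX_
step 3: _______X__X
step 4: X_____XXXXX
step 5: _X___X_____
step 6: XXX_XXX____
step 7: _______X__X  (repeats step 3; period 4)
step 11: _______X__X
step 11 is _______X__X, still not uniform _

no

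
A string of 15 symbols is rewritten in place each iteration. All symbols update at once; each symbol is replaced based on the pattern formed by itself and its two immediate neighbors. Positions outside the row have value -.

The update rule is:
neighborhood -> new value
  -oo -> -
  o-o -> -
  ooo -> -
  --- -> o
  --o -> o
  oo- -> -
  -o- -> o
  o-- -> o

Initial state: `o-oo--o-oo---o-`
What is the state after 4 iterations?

o---ooo---ooooo
oooo---ooo-----
----ooo---ooooo
oooo---ooo-----

oooo---ooo-----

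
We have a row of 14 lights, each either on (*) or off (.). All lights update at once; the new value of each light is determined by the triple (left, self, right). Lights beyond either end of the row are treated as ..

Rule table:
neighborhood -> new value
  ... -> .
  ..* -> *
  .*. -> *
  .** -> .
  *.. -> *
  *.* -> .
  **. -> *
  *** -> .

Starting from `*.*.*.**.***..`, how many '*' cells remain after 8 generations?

*.*.*..*...**.
*.*.*****.*.**
*.*.....*.*..*
*.**...**.****
*..**.*.*....*
***.*.*.**..**
..*.*.*..***.*
.**.*.***..*.*
count of *: 8

8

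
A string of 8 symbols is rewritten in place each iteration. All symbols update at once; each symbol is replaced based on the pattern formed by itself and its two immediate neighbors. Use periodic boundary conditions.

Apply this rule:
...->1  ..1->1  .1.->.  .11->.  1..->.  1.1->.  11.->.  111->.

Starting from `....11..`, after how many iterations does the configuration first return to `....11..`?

16

iteration 1: 1111...1
iteration 2: .....11.
iteration 3: 11111...
iteration 4: ......11
iteration 5: .11111..
iteration 6: 1......1
iteration 7: ..11111.
iteration 8: 11......
iteration 9: ...11111
iteration 10: .11.....
iteration 11: 1...1111
iteration 12: ..11....
iteration 13: 11...111
iteration 14: ...11...
iteration 15: 111...11
iteration 16: ....11..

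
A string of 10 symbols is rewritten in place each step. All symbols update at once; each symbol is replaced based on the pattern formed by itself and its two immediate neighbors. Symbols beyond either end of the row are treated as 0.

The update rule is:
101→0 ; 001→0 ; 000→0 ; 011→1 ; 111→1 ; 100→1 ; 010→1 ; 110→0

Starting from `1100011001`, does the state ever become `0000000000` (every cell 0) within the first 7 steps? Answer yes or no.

1010010101
1011010101
1010010101  (repeats step 1; period 2)
step 7: 1010010101
step 7 is 1010010101, still not uniform 0

no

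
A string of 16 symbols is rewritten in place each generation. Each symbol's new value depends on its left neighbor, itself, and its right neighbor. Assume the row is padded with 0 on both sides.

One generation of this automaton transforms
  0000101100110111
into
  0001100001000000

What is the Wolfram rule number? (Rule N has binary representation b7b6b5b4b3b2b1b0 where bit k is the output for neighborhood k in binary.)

position 14: 111 → 0  (bit 7 = 0)
position 7: 110 → 0  (bit 6 = 0)
position 5: 101 → 0  (bit 5 = 0)
position 8: 100 → 0  (bit 4 = 0)
position 6: 011 → 0  (bit 3 = 0)
position 4: 010 → 1  (bit 2 = 1)
position 3: 001 → 1  (bit 1 = 1)
position 0: 000 → 0  (bit 0 = 0)
bits b7..b0 = 00000110 = 6

6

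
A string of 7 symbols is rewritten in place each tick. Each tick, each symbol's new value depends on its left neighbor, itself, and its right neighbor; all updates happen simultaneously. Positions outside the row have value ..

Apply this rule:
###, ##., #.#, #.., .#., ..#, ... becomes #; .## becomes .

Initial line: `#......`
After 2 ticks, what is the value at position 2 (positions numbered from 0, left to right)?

#

#######
.######
position 2 holds #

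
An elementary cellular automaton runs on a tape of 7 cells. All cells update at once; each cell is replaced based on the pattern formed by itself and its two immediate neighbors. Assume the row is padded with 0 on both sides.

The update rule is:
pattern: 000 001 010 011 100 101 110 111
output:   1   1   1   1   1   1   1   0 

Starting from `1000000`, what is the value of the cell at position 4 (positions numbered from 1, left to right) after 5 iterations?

1

1111111
1000001
1111111  (repeats iteration 1; period 2)
iteration 5: 1111111
position 4 holds 1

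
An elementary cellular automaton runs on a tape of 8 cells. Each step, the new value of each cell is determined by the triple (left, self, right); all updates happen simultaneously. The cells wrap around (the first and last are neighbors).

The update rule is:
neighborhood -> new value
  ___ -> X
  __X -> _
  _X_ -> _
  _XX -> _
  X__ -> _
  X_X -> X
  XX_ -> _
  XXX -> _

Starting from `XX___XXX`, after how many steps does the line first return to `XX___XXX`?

___X____
XX___XXX

2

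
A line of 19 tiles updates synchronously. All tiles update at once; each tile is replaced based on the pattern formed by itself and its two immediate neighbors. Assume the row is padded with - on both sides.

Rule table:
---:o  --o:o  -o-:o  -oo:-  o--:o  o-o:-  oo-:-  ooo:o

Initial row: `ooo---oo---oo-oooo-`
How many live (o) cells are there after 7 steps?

-o-ooo--ooo----oo-o
oo--o-oo-o-oooo---o
--ooo----o--oo-oooo
oo-o-ooooooo----oo-
---o--ooooo-oooo--o
oooooo-ooo---oo-ooo
-oooo---o-ooo----o-
count of o: 9

9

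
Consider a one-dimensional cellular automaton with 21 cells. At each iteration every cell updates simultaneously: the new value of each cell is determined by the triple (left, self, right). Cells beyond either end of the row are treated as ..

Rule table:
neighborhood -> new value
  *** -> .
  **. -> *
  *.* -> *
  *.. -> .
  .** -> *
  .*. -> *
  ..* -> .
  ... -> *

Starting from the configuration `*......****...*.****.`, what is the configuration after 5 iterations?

*.****.*..*.*.***..*.
***..***..*****.*..*.
*.*..*.*..*...***..*.
***..***..*.*.*.*..*.
*.*..*.*..*******..*.

*.*..*.*..*******..*.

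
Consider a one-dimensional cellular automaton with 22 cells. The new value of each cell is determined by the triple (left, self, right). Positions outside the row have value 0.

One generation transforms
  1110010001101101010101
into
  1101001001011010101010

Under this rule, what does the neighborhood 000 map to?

0

At position 7 the neighborhood is 000; the next row has 0 there.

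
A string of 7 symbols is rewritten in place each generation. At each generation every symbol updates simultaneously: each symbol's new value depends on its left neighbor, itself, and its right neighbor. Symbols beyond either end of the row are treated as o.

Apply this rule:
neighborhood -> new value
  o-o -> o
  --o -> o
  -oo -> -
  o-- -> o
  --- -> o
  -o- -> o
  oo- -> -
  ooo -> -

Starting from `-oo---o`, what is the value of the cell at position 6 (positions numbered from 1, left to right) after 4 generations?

-

o--ooo-
-oo---o  (repeats generation 0; period 2)
generation 4: -oo---o
position 6 holds -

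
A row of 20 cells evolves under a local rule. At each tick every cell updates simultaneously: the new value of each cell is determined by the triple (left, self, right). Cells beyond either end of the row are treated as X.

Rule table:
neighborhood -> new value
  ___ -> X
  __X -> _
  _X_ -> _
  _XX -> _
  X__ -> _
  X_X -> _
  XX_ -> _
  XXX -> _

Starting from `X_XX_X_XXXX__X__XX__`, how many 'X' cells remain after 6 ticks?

____________________
_XXXXXXXXXXXXXXXXXX_
____________________  (repeats tick 1; period 2)
tick 6: _XXXXXXXXXXXXXXXXXX_
count of X: 18

18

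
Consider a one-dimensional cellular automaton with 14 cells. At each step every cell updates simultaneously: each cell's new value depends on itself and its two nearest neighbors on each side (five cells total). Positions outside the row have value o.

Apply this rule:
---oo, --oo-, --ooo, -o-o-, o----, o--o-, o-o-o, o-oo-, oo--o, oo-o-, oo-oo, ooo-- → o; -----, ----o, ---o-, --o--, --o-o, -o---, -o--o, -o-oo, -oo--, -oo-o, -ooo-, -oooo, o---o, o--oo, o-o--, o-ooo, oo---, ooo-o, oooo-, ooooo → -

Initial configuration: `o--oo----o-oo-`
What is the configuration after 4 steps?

oo-o--o----o-o
--o--o--o-----
oo--o--o--o--o
-ooo--o--o---o

-ooo--o--o---o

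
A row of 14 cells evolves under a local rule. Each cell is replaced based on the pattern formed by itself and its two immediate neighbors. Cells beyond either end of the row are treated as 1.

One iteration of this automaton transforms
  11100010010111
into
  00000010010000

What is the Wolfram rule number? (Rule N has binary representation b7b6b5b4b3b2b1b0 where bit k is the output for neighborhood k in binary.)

4

position 0: 111 → 0  (bit 7 = 0)
position 2: 110 → 0  (bit 6 = 0)
position 10: 101 → 0  (bit 5 = 0)
position 3: 100 → 0  (bit 4 = 0)
position 11: 011 → 0  (bit 3 = 0)
position 6: 010 → 1  (bit 2 = 1)
position 5: 001 → 0  (bit 1 = 0)
position 4: 000 → 0  (bit 0 = 0)
bits b7..b0 = 00000100 = 4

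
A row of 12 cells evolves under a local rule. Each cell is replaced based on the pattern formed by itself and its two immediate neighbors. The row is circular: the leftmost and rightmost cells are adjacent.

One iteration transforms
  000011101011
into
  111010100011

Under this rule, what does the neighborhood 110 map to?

At position 6 the neighborhood is 110; the next row has 1 there.

1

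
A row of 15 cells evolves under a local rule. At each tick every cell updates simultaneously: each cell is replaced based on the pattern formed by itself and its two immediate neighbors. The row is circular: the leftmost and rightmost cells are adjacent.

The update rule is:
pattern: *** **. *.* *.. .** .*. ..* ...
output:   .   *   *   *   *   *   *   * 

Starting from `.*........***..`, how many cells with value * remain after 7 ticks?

***********.***
..........***..
***********.***  (repeats tick 1; period 2)
tick 7: ***********.***
count of *: 14

14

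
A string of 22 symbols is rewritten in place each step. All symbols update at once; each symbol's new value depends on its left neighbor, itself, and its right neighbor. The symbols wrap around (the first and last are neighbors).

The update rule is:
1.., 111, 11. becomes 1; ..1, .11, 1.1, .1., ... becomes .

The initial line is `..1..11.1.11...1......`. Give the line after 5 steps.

...1..1....11...1.....
....1..1....11...1....
.....1..1....11...1...
......1..1....11...1..
.......1..1....11...1.

.......1..1....11...1.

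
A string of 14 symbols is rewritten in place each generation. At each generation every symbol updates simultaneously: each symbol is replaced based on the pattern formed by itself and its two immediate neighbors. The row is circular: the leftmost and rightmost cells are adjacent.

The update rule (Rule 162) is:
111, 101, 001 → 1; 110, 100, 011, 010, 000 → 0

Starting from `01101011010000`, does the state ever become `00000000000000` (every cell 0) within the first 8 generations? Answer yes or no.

no

generation 1: 10010100100000
generation 2: 00101001000001
generation 3: 01010010000010
generation 4: 10100100000100
generation 5: 01001000001001
generation 6: 10010000010010
generation 7: 00100000100101
generation 8: 01000001001010
generation 8 is 01000001001010, still not uniform 0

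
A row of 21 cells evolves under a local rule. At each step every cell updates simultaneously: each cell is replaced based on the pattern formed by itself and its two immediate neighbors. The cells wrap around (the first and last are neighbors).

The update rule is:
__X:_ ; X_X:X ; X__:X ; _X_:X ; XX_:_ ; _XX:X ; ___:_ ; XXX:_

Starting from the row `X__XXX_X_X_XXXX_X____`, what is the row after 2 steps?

XX_X__XXXXXX___XXX___
X_XXX_X_____X__X__X__

X_XXX_X_____X__X__X__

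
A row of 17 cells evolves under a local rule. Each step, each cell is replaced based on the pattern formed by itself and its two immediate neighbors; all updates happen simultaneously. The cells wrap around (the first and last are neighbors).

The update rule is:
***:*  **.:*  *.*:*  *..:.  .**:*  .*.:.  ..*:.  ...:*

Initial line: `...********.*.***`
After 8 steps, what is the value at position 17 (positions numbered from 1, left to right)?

step 1: .*.*********.****
step 2: *.***************
step 3: *****************
step 4: *****************  (fixed point — unchanged through step 8)
position 17 holds *

*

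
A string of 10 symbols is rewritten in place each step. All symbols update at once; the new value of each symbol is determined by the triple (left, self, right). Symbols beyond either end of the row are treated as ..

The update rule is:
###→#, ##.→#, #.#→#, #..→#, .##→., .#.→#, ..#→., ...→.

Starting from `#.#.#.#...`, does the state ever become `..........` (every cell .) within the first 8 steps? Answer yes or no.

step 1: ########..
step 2: .########.
step 3: ..########
step 4: ...#######
step 5: ....######
step 6: .....#####
step 7: ......####
step 8: .......###
step 8 is .......###, still not uniform .

no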